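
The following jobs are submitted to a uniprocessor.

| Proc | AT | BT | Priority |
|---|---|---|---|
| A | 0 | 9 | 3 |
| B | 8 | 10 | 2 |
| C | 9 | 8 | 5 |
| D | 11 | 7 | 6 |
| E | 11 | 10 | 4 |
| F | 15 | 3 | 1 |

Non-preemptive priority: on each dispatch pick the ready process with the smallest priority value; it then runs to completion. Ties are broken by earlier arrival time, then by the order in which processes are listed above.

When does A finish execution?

9

Gantt: | A 0-9 | B 9-19 | F 19-22 | E 22-32 | C 32-40 | D 40-47 |
Completion: A=9  B=19  C=40  D=47  E=32  F=22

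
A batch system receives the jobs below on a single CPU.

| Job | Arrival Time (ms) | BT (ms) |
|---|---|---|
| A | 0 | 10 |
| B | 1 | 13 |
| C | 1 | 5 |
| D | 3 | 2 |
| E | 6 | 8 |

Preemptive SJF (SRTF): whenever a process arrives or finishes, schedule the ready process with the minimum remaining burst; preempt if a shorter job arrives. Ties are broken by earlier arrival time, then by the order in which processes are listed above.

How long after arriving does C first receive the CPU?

0

Timeline: | A 0-1 | C 1-3 | D 3-5 | C 5-8 | E 8-16 | A 16-25 | B 25-38 |
Completion: A=25  B=38  C=8  D=5  E=16
Response(C) = first start − arrival = 1 − 1 = 0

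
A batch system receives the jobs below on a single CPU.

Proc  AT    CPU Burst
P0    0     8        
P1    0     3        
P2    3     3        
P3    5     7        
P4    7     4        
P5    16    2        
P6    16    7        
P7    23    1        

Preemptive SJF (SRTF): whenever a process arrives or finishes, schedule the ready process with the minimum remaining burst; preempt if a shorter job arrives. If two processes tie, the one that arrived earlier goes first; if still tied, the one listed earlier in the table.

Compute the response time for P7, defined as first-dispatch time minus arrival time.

Timeline: | P1 0-3 | P2 3-6 | P3 6-7 | P4 7-11 | P3 11-17 | P5 17-19 | P6 19-23 | P7 23-24 | P6 24-27 | P0 27-35 |
Completion: P0=35  P1=3  P2=6  P3=17  P4=11  P5=19  P6=27  P7=24
Turnaround (C−A): P0=35  P1=3  P2=3  P3=12  P4=4  P5=3  P6=11  P7=1
Response(P7) = first start − arrival = 23 − 23 = 0

0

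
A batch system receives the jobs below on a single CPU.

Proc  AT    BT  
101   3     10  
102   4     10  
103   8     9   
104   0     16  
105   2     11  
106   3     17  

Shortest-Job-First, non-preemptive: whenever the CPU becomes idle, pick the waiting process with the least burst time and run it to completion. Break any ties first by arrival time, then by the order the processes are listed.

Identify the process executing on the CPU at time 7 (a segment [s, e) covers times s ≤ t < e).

Schedule: | 104 0-16 | 103 16-25 | 101 25-35 | 102 35-45 | 105 45-56 | 106 56-73 |
Completion: 101=35  102=45  103=25  104=16  105=56  106=73
Turnaround (C−A): 101=32  102=41  103=17  104=16  105=54  106=70

104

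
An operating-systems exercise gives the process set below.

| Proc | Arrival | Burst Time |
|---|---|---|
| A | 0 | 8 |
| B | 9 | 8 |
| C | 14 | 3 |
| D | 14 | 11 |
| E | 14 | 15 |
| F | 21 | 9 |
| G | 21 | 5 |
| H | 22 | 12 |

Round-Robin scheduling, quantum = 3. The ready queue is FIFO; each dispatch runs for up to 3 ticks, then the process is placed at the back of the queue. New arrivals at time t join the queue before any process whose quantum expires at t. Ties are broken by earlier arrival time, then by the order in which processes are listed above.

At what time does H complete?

69

Schedule: | A 0-8 | idle 8-9 | B 9-15 | C 15-18 | D 18-21 | E 21-24 | B 24-26 | F 26-29 | G 29-32 | D 32-35 | H 35-38 | E 38-41 | F 41-44 | G 44-46 | D 46-49 | H 49-52 | E 52-55 | F 55-58 | D 58-60 | H 60-63 | E 63-66 | H 66-69 | E 69-72 |
Completion: A=8  B=26  C=18  D=60  E=72  F=58  G=46  H=69
Turnaround (C−A): A=8  B=17  C=4  D=46  E=58  F=37  G=25  H=47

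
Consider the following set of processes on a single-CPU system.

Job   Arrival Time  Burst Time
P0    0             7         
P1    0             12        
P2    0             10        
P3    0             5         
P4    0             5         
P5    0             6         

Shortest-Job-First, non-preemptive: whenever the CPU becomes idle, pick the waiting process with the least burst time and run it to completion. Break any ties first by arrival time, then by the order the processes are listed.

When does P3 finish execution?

Schedule: | P3 0-5 | P4 5-10 | P5 10-16 | P0 16-23 | P2 23-33 | P1 33-45 |
Completion: P0=23  P1=45  P2=33  P3=5  P4=10  P5=16

5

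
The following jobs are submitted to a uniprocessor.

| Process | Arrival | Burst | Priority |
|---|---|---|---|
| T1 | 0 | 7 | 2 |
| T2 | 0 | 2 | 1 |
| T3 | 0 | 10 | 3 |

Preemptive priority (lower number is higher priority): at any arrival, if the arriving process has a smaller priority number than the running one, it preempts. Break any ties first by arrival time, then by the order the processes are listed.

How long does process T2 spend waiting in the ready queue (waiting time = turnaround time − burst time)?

0

Gantt: | T2 0-2 | T1 2-9 | T3 9-19 |
Completion: T1=9  T2=2  T3=19
Turnaround (C−A): T1=9  T2=2  T3=19
Waiting(T2) = turnaround − burst = 2 − 2 = 0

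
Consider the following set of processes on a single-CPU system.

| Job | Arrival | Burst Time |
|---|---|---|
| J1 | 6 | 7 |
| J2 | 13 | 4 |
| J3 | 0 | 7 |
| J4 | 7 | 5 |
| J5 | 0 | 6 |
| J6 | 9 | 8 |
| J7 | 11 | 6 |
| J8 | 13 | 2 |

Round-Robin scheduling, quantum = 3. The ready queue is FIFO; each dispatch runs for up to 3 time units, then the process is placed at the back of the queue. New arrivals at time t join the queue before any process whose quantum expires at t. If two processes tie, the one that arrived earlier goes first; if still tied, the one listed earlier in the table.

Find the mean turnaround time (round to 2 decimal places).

27.13

Schedule: | J3 0-3 | J5 3-6 | J3 6-9 | J1 9-12 | J5 12-15 | J4 15-18 | J6 18-21 | J3 21-22 | J7 22-25 | J1 25-28 | J2 28-31 | J8 31-33 | J4 33-35 | J6 35-38 | J7 38-41 | J1 41-42 | J2 42-43 | J6 43-45 |
Completion: J1=42  J2=43  J3=22  J4=35  J5=15  J6=45  J7=41  J8=33
Turnaround (C−A): J1=36  J2=30  J3=22  J4=28  J5=15  J6=36  J7=30  J8=20
Turnaround times: J1=36, J2=30, J3=22, J4=28, J5=15, J6=36, J7=30, J8=20
Average turnaround = (36+30+22+28+15+36+30+20) / 8 = 217/8 = 27.13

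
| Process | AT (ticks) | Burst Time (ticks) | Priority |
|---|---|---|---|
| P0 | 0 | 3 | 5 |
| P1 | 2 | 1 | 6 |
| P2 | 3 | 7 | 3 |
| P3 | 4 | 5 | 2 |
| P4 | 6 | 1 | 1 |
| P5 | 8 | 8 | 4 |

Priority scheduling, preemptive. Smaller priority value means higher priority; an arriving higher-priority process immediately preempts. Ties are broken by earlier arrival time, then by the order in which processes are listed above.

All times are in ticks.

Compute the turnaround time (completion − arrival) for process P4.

1

Schedule: | P0 0-3 | P2 3-4 | P3 4-6 | P4 6-7 | P3 7-10 | P2 10-16 | P5 16-24 | P1 24-25 |
Completion: P0=3  P1=25  P2=16  P3=10  P4=7  P5=24
Turnaround (C−A): P0=3  P1=23  P2=13  P3=6  P4=1  P5=16
Turnaround(P4) = completion − arrival = 7 − 6 = 1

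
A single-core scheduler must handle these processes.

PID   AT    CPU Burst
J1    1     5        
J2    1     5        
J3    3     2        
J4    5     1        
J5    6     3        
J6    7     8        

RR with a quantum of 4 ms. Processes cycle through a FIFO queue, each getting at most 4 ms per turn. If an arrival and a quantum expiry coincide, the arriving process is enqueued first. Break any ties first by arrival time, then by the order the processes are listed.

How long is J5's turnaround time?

10

Timeline: | idle 0-1 | J1 1-5 | J2 5-9 | J3 9-11 | J4 11-12 | J1 12-13 | J5 13-16 | J6 16-20 | J2 20-21 | J6 21-25 |
Completion: J1=13  J2=21  J3=11  J4=12  J5=16  J6=25
Turnaround(J5) = completion − arrival = 16 − 6 = 10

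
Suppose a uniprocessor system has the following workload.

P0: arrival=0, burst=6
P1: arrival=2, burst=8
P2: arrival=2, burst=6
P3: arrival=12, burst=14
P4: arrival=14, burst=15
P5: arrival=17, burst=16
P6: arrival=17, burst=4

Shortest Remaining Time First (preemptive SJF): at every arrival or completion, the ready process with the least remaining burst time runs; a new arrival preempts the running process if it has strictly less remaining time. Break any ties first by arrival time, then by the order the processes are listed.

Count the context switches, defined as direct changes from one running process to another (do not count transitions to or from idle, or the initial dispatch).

6

Schedule: | P0 0-6 | P2 6-12 | P1 12-20 | P6 20-24 | P3 24-38 | P4 38-53 | P5 53-69 |
Completion: P0=6  P1=20  P2=12  P3=38  P4=53  P5=69  P6=24
Turnaround (C−A): P0=6  P1=18  P2=10  P3=26  P4=39  P5=52  P6=7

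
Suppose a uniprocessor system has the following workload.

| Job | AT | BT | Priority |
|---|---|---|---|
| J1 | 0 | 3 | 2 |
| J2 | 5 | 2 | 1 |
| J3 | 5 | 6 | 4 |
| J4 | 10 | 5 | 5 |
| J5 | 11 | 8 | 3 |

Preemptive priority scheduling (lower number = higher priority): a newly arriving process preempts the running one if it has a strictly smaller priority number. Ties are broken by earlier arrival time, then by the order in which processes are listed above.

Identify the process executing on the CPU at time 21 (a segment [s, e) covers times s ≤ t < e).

Schedule: | J1 0-3 | idle 3-5 | J2 5-7 | J3 7-11 | J5 11-19 | J3 19-21 | J4 21-26 |
Completion: J1=3  J2=7  J3=21  J4=26  J5=19
Turnaround (C−A): J1=3  J2=2  J3=16  J4=16  J5=8

J4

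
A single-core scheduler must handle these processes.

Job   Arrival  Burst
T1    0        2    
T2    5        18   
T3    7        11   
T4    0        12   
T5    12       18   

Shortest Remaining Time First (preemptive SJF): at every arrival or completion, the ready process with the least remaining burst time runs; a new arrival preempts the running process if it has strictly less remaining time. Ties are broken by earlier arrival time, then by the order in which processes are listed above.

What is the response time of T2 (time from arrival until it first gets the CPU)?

Gantt: | T1 0-2 | T4 2-14 | T3 14-25 | T2 25-43 | T5 43-61 |
Completion: T1=2  T2=43  T3=25  T4=14  T5=61
Turnaround (C−A): T1=2  T2=38  T3=18  T4=14  T5=49
Response(T2) = first start − arrival = 25 − 5 = 20

20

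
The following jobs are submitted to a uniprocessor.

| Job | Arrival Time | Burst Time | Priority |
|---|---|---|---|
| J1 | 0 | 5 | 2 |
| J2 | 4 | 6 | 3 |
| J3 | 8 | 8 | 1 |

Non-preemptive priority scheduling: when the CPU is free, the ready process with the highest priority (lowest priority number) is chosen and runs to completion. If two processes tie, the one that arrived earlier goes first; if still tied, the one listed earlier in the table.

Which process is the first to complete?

Timeline: | J1 0-5 | J2 5-11 | J3 11-19 |
Completion: J1=5  J2=11  J3=19
Turnaround (C−A): J1=5  J2=7  J3=11
Finish order: J1 → J2 → J3

J1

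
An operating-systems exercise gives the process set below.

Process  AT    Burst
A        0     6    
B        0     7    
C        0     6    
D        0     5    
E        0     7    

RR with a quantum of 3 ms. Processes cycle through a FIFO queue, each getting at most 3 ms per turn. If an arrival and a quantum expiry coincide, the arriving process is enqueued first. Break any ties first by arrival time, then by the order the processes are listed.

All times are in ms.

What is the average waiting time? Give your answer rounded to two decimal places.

Gantt: | A 0-3 | B 3-6 | C 6-9 | D 9-12 | E 12-15 | A 15-18 | B 18-21 | C 21-24 | D 24-26 | E 26-29 | B 29-30 | E 30-31 |
Completion: A=18  B=30  C=24  D=26  E=31
Turnaround (C−A): A=18  B=30  C=24  D=26  E=31
Waiting times: A=12, B=23, C=18, D=21, E=24
Average waiting = (12+23+18+21+24) / 5 = 98/5 = 19.60

19.60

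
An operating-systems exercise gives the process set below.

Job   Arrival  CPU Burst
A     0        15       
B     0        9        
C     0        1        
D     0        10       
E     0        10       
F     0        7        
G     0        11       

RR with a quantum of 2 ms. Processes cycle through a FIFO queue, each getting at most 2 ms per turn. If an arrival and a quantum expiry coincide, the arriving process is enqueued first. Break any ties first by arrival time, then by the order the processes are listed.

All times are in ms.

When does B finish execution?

51

Timeline: | A 0-2 | B 2-4 | C 4-5 | D 5-7 | E 7-9 | F 9-11 | G 11-13 | A 13-15 | B 15-17 | D 17-19 | E 19-21 | F 21-23 | G 23-25 | A 25-27 | B 27-29 | D 29-31 | E 31-33 | F 33-35 | G 35-37 | A 37-39 | B 39-41 | D 41-43 | E 43-45 | F 45-46 | G 46-48 | A 48-50 | B 50-51 | D 51-53 | E 53-55 | G 55-57 | A 57-59 | G 59-60 | A 60-63 |
Completion: A=63  B=51  C=5  D=53  E=55  F=46  G=60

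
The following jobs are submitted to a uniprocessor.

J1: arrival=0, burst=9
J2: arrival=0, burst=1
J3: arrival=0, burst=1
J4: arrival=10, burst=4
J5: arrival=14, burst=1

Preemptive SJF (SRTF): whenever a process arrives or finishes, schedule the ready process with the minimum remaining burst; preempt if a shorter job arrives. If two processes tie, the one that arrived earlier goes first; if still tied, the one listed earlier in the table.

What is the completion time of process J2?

Timeline: | J2 0-1 | J3 1-2 | J1 2-11 | J4 11-15 | J5 15-16 |
Completion: J1=11  J2=1  J3=2  J4=15  J5=16

1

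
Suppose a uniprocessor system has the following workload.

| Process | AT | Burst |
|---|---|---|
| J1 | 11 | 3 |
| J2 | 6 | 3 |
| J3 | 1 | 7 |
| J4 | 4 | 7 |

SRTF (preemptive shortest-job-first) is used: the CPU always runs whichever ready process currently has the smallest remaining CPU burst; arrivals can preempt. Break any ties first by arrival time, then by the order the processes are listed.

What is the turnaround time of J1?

Gantt: | idle 0-1 | J3 1-8 | J2 8-11 | J1 11-14 | J4 14-21 |
Completion: J1=14  J2=11  J3=8  J4=21
Turnaround (C−A): J1=3  J2=5  J3=7  J4=17
Turnaround(J1) = completion − arrival = 14 − 11 = 3

3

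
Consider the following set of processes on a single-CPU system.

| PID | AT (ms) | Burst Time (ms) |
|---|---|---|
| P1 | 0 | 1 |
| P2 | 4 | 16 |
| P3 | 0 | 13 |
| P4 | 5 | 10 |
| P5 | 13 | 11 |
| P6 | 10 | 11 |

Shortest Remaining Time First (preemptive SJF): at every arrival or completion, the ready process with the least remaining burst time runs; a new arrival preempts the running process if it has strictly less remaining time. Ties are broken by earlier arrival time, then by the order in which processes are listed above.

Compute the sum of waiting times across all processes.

Schedule: | P1 0-1 | P3 1-14 | P4 14-24 | P6 24-35 | P5 35-46 | P2 46-62 |
Completion: P1=1  P2=62  P3=14  P4=24  P5=46  P6=35
Turnaround (C−A): P1=1  P2=58  P3=14  P4=19  P5=33  P6=25
Waiting = turnaround − burst: P1=0, P2=42, P3=1, P4=9, P5=22, P6=14
Total waiting = 0 + 42 + 1 + 9 + 22 + 14 = 88

88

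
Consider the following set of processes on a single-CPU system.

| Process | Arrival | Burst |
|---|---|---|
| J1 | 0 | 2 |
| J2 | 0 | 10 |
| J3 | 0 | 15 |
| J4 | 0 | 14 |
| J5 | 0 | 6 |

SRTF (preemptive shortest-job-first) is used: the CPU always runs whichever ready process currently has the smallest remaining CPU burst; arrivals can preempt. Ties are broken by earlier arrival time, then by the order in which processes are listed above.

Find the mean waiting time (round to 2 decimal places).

12.00

Timeline: | J1 0-2 | J5 2-8 | J2 8-18 | J4 18-32 | J3 32-47 |
Completion: J1=2  J2=18  J3=47  J4=32  J5=8
Waiting times: J1=0, J2=8, J3=32, J4=18, J5=2
Average waiting = (0+8+32+18+2) / 5 = 60/5 = 12.00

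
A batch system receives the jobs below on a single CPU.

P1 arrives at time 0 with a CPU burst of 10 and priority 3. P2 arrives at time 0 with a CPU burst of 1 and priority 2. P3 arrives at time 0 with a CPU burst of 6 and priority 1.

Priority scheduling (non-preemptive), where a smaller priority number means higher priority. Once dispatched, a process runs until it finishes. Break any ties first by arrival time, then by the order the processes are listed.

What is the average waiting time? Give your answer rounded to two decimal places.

Gantt: | P3 0-6 | P2 6-7 | P1 7-17 |
Completion: P1=17  P2=7  P3=6
Turnaround (C−A): P1=17  P2=7  P3=6
Waiting times: P1=7, P2=6, P3=0
Average waiting = (7+6+0) / 3 = 13/3 = 4.33

4.33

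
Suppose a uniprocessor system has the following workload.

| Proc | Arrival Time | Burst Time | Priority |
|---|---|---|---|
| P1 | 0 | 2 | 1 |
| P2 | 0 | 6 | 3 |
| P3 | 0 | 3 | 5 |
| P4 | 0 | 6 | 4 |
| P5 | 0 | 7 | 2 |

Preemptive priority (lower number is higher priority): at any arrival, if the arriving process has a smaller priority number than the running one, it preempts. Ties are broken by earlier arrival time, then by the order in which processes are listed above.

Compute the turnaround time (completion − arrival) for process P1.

Gantt: | P1 0-2 | P5 2-9 | P2 9-15 | P4 15-21 | P3 21-24 |
Completion: P1=2  P2=15  P3=24  P4=21  P5=9
Turnaround(P1) = completion − arrival = 2 − 0 = 2

2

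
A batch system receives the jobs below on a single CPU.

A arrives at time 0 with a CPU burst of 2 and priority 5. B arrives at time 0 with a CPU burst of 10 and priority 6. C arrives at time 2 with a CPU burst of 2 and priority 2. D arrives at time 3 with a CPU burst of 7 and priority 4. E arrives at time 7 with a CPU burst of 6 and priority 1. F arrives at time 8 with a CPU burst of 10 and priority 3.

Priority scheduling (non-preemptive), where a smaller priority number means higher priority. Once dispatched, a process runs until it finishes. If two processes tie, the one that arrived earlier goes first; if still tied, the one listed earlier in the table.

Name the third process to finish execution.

D

Schedule: | A 0-2 | C 2-4 | D 4-11 | E 11-17 | F 17-27 | B 27-37 |
Completion: A=2  B=37  C=4  D=11  E=17  F=27
Finish order: A → C → D → E → F → B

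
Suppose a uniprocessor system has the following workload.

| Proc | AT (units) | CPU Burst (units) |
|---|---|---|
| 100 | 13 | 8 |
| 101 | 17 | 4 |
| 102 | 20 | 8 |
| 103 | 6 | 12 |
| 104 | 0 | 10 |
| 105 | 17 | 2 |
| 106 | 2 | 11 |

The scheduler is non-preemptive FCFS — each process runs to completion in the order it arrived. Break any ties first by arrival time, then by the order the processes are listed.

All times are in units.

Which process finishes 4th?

Schedule: | 104 0-10 | 106 10-21 | 103 21-33 | 100 33-41 | 101 41-45 | 105 45-47 | 102 47-55 |
Completion: 100=41  101=45  102=55  103=33  104=10  105=47  106=21
Turnaround (C−A): 100=28  101=28  102=35  103=27  104=10  105=30  106=19
Finish order: 104 → 106 → 103 → 100 → 101 → 105 → 102

100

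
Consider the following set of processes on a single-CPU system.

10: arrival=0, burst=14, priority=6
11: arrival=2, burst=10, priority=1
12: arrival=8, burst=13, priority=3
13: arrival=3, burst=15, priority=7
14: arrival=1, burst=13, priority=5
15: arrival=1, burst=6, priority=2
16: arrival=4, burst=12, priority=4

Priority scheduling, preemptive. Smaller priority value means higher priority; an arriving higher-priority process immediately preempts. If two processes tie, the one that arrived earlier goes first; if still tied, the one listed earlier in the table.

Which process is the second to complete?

Schedule: | 10 0-1 | 15 1-2 | 11 2-12 | 15 12-17 | 12 17-30 | 16 30-42 | 14 42-55 | 10 55-68 | 13 68-83 |
Completion: 10=68  11=12  12=30  13=83  14=55  15=17  16=42
Finish order: 11 → 15 → 12 → 16 → 14 → 10 → 13

15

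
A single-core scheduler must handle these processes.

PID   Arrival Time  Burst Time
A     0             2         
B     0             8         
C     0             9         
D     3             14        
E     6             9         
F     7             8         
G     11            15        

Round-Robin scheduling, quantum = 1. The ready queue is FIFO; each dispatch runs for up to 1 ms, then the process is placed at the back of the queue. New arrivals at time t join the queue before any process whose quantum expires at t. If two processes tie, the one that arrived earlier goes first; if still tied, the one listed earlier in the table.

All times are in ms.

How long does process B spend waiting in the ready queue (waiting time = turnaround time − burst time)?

Gantt: | A 0-1 | B 1-2 | C 2-3 | A 3-4 | B 4-5 | D 5-6 | C 6-7 | B 7-8 | E 8-9 | D 9-10 | F 10-11 | C 11-12 | B 12-13 | E 13-14 | D 14-15 | G 15-16 | F 16-17 | C 17-18 | B 18-19 | E 19-20 | D 20-21 | G 21-22 | F 22-23 | C 23-24 | B 24-25 | E 25-26 | D 26-27 | G 27-28 | F 28-29 | C 29-30 | B 30-31 | E 31-32 | D 32-33 | G 33-34 | F 34-35 | C 35-36 | B 36-37 | E 37-38 | D 38-39 | G 39-40 | F 40-41 | C 41-42 | E 42-43 | D 43-44 | G 44-45 | F 45-46 | C 46-47 | E 47-48 | D 48-49 | G 49-50 | F 50-51 | E 51-52 | D 52-53 | G 53-54 | D 54-55 | G 55-56 | D 56-57 | G 57-58 | D 58-59 | G 59-60 | D 60-61 | G 61-65 |
Completion: A=4  B=37  C=47  D=61  E=52  F=51  G=65
Waiting(B) = turnaround − burst = 37 − 8 = 29

29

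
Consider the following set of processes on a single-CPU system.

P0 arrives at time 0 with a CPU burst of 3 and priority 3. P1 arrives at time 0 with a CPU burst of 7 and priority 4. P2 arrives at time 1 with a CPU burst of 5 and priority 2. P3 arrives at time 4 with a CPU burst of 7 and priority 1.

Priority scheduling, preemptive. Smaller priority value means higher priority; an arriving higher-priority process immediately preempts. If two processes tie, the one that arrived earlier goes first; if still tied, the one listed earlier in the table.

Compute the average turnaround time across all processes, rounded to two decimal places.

Timeline: | P0 0-1 | P2 1-4 | P3 4-11 | P2 11-13 | P0 13-15 | P1 15-22 |
Completion: P0=15  P1=22  P2=13  P3=11
Turnaround (C−A): P0=15  P1=22  P2=12  P3=7
Turnaround times: P0=15, P1=22, P2=12, P3=7
Average turnaround = (15+22+12+7) / 4 = 56/4 = 14.00

14.00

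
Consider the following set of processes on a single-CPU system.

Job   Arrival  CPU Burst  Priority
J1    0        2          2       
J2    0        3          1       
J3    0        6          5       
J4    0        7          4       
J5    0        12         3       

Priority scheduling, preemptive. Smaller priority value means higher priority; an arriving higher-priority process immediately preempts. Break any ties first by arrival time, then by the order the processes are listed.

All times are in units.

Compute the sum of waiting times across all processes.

49

Timeline: | J2 0-3 | J1 3-5 | J5 5-17 | J4 17-24 | J3 24-30 |
Completion: J1=5  J2=3  J3=30  J4=24  J5=17
Turnaround (C−A): J1=5  J2=3  J3=30  J4=24  J5=17
Waiting = turnaround − burst: J1=3, J2=0, J3=24, J4=17, J5=5
Total waiting = 3 + 0 + 24 + 17 + 5 = 49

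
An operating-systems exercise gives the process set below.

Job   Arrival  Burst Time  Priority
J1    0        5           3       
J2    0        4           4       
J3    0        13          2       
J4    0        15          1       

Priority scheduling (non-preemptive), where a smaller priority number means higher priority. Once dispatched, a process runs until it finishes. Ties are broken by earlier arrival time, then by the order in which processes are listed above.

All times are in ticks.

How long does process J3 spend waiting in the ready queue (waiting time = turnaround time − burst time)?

Schedule: | J4 0-15 | J3 15-28 | J1 28-33 | J2 33-37 |
Completion: J1=33  J2=37  J3=28  J4=15
Turnaround (C−A): J1=33  J2=37  J3=28  J4=15
Waiting(J3) = turnaround − burst = 28 − 13 = 15

15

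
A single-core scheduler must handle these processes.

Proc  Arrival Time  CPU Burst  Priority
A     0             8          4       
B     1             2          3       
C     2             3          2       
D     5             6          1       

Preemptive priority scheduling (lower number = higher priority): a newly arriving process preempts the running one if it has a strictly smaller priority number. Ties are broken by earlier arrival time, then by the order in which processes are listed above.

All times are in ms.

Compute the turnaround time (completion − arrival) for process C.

3

Gantt: | A 0-1 | B 1-2 | C 2-5 | D 5-11 | B 11-12 | A 12-19 |
Completion: A=19  B=12  C=5  D=11
Turnaround (C−A): A=19  B=11  C=3  D=6
Turnaround(C) = completion − arrival = 5 − 2 = 3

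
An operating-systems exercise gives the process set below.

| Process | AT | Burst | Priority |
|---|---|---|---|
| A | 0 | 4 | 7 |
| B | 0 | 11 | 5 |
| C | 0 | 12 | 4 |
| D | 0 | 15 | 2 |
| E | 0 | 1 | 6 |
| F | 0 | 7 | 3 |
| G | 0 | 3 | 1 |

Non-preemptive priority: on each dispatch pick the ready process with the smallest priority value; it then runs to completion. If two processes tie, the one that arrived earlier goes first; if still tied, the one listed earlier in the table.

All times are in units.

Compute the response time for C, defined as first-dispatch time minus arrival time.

Gantt: | G 0-3 | D 3-18 | F 18-25 | C 25-37 | B 37-48 | E 48-49 | A 49-53 |
Completion: A=53  B=48  C=37  D=18  E=49  F=25  G=3
Turnaround (C−A): A=53  B=48  C=37  D=18  E=49  F=25  G=3
Response(C) = first start − arrival = 25 − 0 = 25

25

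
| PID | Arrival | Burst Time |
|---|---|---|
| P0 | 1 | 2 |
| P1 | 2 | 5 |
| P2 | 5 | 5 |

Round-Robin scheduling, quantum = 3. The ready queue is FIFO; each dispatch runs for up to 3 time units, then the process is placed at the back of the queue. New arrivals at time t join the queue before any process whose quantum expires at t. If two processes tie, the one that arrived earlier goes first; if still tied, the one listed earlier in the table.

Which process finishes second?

P1

Timeline: | idle 0-1 | P0 1-3 | P1 3-6 | P2 6-9 | P1 9-11 | P2 11-13 |
Completion: P0=3  P1=11  P2=13
Turnaround (C−A): P0=2  P1=9  P2=8
Finish order: P0 → P1 → P2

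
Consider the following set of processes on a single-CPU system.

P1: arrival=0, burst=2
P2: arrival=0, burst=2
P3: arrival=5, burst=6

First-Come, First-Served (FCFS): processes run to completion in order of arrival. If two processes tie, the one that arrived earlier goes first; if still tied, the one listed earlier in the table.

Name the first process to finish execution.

Gantt: | P1 0-2 | P2 2-4 | idle 4-5 | P3 5-11 |
Completion: P1=2  P2=4  P3=11
Turnaround (C−A): P1=2  P2=4  P3=6
Finish order: P1 → P2 → P3

P1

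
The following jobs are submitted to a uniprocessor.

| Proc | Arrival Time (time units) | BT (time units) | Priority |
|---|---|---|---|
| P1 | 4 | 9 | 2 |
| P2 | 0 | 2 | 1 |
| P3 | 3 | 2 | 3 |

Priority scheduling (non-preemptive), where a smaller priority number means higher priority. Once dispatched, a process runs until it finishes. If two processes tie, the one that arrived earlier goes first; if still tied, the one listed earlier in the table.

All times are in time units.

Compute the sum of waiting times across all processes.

1

Schedule: | P2 0-2 | idle 2-3 | P3 3-5 | P1 5-14 |
Completion: P1=14  P2=2  P3=5
Waiting = turnaround − burst: P1=1, P2=0, P3=0
Total waiting = 1 + 0 + 0 = 1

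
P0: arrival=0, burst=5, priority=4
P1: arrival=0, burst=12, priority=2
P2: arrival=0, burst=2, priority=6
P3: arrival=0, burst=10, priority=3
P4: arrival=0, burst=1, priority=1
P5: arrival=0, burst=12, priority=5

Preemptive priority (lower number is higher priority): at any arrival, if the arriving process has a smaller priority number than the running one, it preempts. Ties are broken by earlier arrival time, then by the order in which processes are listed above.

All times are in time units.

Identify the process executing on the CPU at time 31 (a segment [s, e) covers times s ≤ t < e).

P5

Schedule: | P4 0-1 | P1 1-13 | P3 13-23 | P0 23-28 | P5 28-40 | P2 40-42 |
Completion: P0=28  P1=13  P2=42  P3=23  P4=1  P5=40
Turnaround (C−A): P0=28  P1=13  P2=42  P3=23  P4=1  P5=40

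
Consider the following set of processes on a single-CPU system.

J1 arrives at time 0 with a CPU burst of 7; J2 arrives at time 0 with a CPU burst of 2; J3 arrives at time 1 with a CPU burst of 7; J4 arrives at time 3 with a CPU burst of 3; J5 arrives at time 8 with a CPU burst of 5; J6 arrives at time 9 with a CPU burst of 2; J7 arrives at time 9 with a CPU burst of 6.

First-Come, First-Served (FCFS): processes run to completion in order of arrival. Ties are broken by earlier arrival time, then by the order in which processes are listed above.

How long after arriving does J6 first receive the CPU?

Timeline: | J1 0-7 | J2 7-9 | J3 9-16 | J4 16-19 | J5 19-24 | J6 24-26 | J7 26-32 |
Completion: J1=7  J2=9  J3=16  J4=19  J5=24  J6=26  J7=32
Turnaround (C−A): J1=7  J2=9  J3=15  J4=16  J5=16  J6=17  J7=23
Response(J6) = first start − arrival = 24 − 9 = 15

15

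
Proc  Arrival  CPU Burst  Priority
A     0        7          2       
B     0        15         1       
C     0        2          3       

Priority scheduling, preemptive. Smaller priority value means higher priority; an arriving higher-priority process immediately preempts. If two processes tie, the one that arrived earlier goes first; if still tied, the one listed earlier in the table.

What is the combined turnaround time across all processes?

Schedule: | B 0-15 | A 15-22 | C 22-24 |
Completion: A=22  B=15  C=24
Turnaround = completion − arrival: A=22, B=15, C=24
Total turnaround = 22 + 15 + 24 = 61

61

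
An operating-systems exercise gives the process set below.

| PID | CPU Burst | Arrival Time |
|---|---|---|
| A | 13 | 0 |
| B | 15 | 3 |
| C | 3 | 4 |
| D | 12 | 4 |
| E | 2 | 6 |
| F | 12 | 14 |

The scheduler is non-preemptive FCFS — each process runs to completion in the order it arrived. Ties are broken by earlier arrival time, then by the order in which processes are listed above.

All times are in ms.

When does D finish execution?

43

Timeline: | A 0-13 | B 13-28 | C 28-31 | D 31-43 | E 43-45 | F 45-57 |
Completion: A=13  B=28  C=31  D=43  E=45  F=57
Turnaround (C−A): A=13  B=25  C=27  D=39  E=39  F=43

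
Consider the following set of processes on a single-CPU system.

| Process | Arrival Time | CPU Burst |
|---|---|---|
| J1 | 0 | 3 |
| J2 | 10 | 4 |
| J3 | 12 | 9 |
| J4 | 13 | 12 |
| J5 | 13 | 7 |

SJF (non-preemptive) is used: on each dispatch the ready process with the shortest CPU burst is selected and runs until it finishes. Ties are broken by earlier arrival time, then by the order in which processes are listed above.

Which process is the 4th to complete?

J3

Timeline: | J1 0-3 | idle 3-10 | J2 10-14 | J5 14-21 | J3 21-30 | J4 30-42 |
Completion: J1=3  J2=14  J3=30  J4=42  J5=21
Turnaround (C−A): J1=3  J2=4  J3=18  J4=29  J5=8
Finish order: J1 → J2 → J5 → J3 → J4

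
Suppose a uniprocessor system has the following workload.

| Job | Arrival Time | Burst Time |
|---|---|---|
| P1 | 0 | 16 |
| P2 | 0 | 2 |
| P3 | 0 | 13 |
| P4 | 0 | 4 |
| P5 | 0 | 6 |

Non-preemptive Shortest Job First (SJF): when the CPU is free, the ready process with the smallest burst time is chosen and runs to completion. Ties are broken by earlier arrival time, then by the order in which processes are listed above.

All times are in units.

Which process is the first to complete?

P2

Schedule: | P2 0-2 | P4 2-6 | P5 6-12 | P3 12-25 | P1 25-41 |
Completion: P1=41  P2=2  P3=25  P4=6  P5=12
Finish order: P2 → P4 → P5 → P3 → P1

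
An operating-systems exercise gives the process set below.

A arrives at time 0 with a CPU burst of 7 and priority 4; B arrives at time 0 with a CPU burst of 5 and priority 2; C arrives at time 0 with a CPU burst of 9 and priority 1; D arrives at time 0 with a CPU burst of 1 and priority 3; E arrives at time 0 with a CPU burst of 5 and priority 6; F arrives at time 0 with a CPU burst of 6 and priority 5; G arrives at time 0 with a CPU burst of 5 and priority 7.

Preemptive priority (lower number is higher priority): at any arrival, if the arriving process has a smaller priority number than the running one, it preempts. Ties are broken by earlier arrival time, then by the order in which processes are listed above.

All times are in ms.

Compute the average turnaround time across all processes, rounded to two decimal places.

22.71

Timeline: | C 0-9 | B 9-14 | D 14-15 | A 15-22 | F 22-28 | E 28-33 | G 33-38 |
Completion: A=22  B=14  C=9  D=15  E=33  F=28  G=38
Turnaround times: A=22, B=14, C=9, D=15, E=33, F=28, G=38
Average turnaround = (22+14+9+15+33+28+38) / 7 = 159/7 = 22.71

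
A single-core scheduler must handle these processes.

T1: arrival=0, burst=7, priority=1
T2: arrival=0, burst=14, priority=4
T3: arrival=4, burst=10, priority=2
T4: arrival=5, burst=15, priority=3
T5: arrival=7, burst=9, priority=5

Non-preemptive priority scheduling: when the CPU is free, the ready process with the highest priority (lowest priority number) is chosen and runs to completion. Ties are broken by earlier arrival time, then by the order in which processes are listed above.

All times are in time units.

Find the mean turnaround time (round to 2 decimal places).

28.20

Timeline: | T1 0-7 | T3 7-17 | T4 17-32 | T2 32-46 | T5 46-55 |
Completion: T1=7  T2=46  T3=17  T4=32  T5=55
Turnaround times: T1=7, T2=46, T3=13, T4=27, T5=48
Average turnaround = (7+46+13+27+48) / 5 = 141/5 = 28.20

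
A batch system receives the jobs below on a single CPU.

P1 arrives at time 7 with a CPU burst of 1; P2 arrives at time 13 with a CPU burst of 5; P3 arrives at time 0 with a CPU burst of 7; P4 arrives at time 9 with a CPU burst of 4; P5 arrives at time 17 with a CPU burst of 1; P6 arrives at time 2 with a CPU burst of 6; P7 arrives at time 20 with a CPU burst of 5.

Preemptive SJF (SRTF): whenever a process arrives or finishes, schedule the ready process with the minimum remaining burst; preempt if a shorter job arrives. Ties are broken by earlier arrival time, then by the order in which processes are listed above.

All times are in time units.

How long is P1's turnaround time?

Timeline: | P3 0-7 | P1 7-8 | P6 8-9 | P4 9-13 | P6 13-18 | P5 18-19 | P2 19-24 | P7 24-29 |
Completion: P1=8  P2=24  P3=7  P4=13  P5=19  P6=18  P7=29
Turnaround(P1) = completion − arrival = 8 − 7 = 1

1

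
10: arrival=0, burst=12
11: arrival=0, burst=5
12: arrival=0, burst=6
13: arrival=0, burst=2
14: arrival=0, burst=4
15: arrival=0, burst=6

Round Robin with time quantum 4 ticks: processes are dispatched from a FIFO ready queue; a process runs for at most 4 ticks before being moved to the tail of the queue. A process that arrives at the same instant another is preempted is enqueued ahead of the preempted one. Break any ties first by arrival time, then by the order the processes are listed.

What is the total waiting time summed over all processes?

119

Timeline: | 10 0-4 | 11 4-8 | 12 8-12 | 13 12-14 | 14 14-18 | 15 18-22 | 10 22-26 | 11 26-27 | 12 27-29 | 15 29-31 | 10 31-35 |
Completion: 10=35  11=27  12=29  13=14  14=18  15=31
Turnaround (C−A): 10=35  11=27  12=29  13=14  14=18  15=31
Waiting = turnaround − burst: 10=23, 11=22, 12=23, 13=12, 14=14, 15=25
Total waiting = 23 + 22 + 23 + 12 + 14 + 25 = 119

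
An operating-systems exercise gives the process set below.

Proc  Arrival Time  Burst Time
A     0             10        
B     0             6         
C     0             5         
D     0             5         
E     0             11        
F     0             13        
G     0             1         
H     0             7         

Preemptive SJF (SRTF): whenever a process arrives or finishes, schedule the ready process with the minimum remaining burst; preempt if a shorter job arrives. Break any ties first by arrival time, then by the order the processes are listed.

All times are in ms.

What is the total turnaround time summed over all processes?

196

Timeline: | G 0-1 | C 1-6 | D 6-11 | B 11-17 | H 17-24 | A 24-34 | E 34-45 | F 45-58 |
Completion: A=34  B=17  C=6  D=11  E=45  F=58  G=1  H=24
Turnaround = completion − arrival: A=34, B=17, C=6, D=11, E=45, F=58, G=1, H=24
Total turnaround = 34 + 17 + 6 + 11 + 45 + 58 + 1 + 24 = 196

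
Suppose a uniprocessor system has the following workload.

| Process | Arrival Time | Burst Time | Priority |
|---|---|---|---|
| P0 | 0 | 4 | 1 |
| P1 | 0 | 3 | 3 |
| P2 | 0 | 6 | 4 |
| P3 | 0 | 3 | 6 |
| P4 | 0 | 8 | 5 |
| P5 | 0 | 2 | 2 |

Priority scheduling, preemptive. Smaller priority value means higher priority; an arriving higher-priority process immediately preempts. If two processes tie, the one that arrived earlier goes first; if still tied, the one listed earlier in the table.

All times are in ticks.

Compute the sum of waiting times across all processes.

57

Gantt: | P0 0-4 | P5 4-6 | P1 6-9 | P2 9-15 | P4 15-23 | P3 23-26 |
Completion: P0=4  P1=9  P2=15  P3=26  P4=23  P5=6
Turnaround (C−A): P0=4  P1=9  P2=15  P3=26  P4=23  P5=6
Waiting = turnaround − burst: P0=0, P1=6, P2=9, P3=23, P4=15, P5=4
Total waiting = 0 + 6 + 9 + 23 + 15 + 4 = 57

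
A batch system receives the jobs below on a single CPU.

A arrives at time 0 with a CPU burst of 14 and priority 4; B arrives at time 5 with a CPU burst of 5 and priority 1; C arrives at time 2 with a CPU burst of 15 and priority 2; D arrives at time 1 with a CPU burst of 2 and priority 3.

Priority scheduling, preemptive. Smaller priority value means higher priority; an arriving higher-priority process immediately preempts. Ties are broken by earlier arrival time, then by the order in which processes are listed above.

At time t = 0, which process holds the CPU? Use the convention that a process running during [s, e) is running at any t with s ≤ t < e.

Timeline: | A 0-1 | D 1-2 | C 2-5 | B 5-10 | C 10-22 | D 22-23 | A 23-36 |
Completion: A=36  B=10  C=22  D=23
Turnaround (C−A): A=36  B=5  C=20  D=22

A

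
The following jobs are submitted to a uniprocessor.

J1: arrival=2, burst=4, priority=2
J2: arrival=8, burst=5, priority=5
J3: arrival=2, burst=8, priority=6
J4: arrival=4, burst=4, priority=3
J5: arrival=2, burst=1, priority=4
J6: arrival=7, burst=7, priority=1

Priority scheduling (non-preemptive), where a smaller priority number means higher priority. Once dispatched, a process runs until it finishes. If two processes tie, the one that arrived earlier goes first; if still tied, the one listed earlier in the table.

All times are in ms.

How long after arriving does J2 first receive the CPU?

10

Timeline: | idle 0-2 | J1 2-6 | J4 6-10 | J6 10-17 | J5 17-18 | J2 18-23 | J3 23-31 |
Completion: J1=6  J2=23  J3=31  J4=10  J5=18  J6=17
Turnaround (C−A): J1=4  J2=15  J3=29  J4=6  J5=16  J6=10
Response(J2) = first start − arrival = 18 − 8 = 10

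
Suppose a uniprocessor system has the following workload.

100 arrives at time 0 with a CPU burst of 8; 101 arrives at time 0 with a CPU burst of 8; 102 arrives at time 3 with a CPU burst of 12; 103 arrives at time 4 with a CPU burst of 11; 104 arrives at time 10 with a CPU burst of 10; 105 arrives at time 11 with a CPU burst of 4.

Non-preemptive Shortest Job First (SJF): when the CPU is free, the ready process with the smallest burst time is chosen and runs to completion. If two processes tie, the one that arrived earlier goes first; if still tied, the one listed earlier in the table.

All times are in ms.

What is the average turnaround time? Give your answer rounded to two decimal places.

23.33

Schedule: | 100 0-8 | 101 8-16 | 105 16-20 | 104 20-30 | 103 30-41 | 102 41-53 |
Completion: 100=8  101=16  102=53  103=41  104=30  105=20
Turnaround times: 100=8, 101=16, 102=50, 103=37, 104=20, 105=9
Average turnaround = (8+16+50+37+20+9) / 6 = 140/6 = 23.33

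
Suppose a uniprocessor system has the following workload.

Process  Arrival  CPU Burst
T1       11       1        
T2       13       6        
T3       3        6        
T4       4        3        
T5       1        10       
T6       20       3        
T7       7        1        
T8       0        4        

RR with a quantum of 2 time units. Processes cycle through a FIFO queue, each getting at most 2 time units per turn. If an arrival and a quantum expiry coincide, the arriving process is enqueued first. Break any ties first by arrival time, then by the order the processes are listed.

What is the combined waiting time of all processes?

Schedule: | T8 0-2 | T5 2-4 | T8 4-6 | T3 6-8 | T4 8-10 | T5 10-12 | T7 12-13 | T3 13-15 | T4 15-16 | T1 16-17 | T5 17-19 | T2 19-21 | T3 21-23 | T5 23-25 | T6 25-27 | T2 27-29 | T5 29-31 | T6 31-32 | T2 32-34 |
Completion: T1=17  T2=34  T3=23  T4=16  T5=31  T6=32  T7=13  T8=6
Turnaround (C−A): T1=6  T2=21  T3=20  T4=12  T5=30  T6=12  T7=6  T8=6
Waiting = turnaround − burst: T1=5, T2=15, T3=14, T4=9, T5=20, T6=9, T7=5, T8=2
Total waiting = 5 + 15 + 14 + 9 + 20 + 9 + 5 + 2 = 79

79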